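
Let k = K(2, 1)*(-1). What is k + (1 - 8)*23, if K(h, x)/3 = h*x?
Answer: -167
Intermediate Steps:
K(h, x) = 3*h*x (K(h, x) = 3*(h*x) = 3*h*x)
k = -6 (k = (3*2*1)*(-1) = 6*(-1) = -6)
k + (1 - 8)*23 = -6 + (1 - 8)*23 = -6 - 7*23 = -6 - 161 = -167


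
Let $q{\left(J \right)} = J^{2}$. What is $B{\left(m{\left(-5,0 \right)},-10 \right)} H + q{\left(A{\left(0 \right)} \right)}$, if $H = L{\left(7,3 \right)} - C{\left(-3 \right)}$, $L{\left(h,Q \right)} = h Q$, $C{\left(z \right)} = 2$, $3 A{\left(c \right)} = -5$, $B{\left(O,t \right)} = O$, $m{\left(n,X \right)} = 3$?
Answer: $\frac{538}{9} \approx 59.778$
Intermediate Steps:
$A{\left(c \right)} = - \frac{5}{3}$ ($A{\left(c \right)} = \frac{1}{3} \left(-5\right) = - \frac{5}{3}$)
$L{\left(h,Q \right)} = Q h$
$H = 19$ ($H = 3 \cdot 7 - 2 = 21 - 2 = 19$)
$B{\left(m{\left(-5,0 \right)},-10 \right)} H + q{\left(A{\left(0 \right)} \right)} = 3 \cdot 19 + \left(- \frac{5}{3}\right)^{2} = 57 + \frac{25}{9} = \frac{538}{9}$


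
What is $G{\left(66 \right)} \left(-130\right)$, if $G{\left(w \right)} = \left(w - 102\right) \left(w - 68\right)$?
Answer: $-9360$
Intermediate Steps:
$G{\left(w \right)} = \left(-102 + w\right) \left(-68 + w\right)$
$G{\left(66 \right)} \left(-130\right) = \left(6936 + 66^{2} - 11220\right) \left(-130\right) = \left(6936 + 4356 - 11220\right) \left(-130\right) = 72 \left(-130\right) = -9360$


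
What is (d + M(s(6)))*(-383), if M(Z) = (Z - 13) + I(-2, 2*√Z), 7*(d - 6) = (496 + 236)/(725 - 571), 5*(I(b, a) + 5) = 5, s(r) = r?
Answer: 892007/539 ≈ 1654.9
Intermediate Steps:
I(b, a) = -4 (I(b, a) = -5 + (⅕)*5 = -5 + 1 = -4)
d = 3600/539 (d = 6 + ((496 + 236)/(725 - 571))/7 = 6 + (732/154)/7 = 6 + (732*(1/154))/7 = 6 + (⅐)*(366/77) = 6 + 366/539 = 3600/539 ≈ 6.6790)
M(Z) = -17 + Z (M(Z) = (Z - 13) - 4 = (-13 + Z) - 4 = -17 + Z)
(d + M(s(6)))*(-383) = (3600/539 + (-17 + 6))*(-383) = (3600/539 - 11)*(-383) = -2329/539*(-383) = 892007/539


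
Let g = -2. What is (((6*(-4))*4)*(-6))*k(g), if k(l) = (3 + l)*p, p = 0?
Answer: 0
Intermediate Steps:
k(l) = 0 (k(l) = (3 + l)*0 = 0)
(((6*(-4))*4)*(-6))*k(g) = (((6*(-4))*4)*(-6))*0 = (-24*4*(-6))*0 = -96*(-6)*0 = 576*0 = 0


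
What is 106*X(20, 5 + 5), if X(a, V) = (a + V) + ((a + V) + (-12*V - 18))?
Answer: -8268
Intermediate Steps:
X(a, V) = -18 - 10*V + 2*a (X(a, V) = (V + a) + ((V + a) + (-18 - 12*V)) = (V + a) + (-18 + a - 11*V) = -18 - 10*V + 2*a)
106*X(20, 5 + 5) = 106*(-18 - 10*(5 + 5) + 2*20) = 106*(-18 - 10*10 + 40) = 106*(-18 - 100 + 40) = 106*(-78) = -8268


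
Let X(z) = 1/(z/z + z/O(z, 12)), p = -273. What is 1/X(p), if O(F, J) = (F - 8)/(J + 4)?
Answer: 4649/281 ≈ 16.544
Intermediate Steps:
O(F, J) = (-8 + F)/(4 + J)
X(z) = 1/(1 + z/(-1/2 + z/16)) (X(z) = 1/(z/z + z/(((-8 + z)/(4 + 12)))) = 1/(1 + z/(((-8 + z)/16))) = 1/(1 + z/(-1/2 + z/16)))
1/X(p) = 1/((-8 - 273)/(-8 + 17*(-273))) = 1/(-281/(-8 - 4641)) = 1/(-281/(-4649)) = 1/(-1/4649*(-281)) = 1/(281/4649) = 4649/281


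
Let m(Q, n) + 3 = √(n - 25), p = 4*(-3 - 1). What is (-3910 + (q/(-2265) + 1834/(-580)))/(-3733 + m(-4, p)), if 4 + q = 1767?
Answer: 192095539028/183362790969 + 102834871*I*√41/366725581938 ≈ 1.0476 + 0.0017955*I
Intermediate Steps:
q = 1763 (q = -4 + 1767 = 1763)
p = -16 (p = 4*(-4) = -16)
m(Q, n) = -3 + √(-25 + n) (m(Q, n) = -3 + √(n - 25) = -3 + √(-25 + n))
(-3910 + (q/(-2265) + 1834/(-580)))/(-3733 + m(-4, p)) = (-3910 + (1763/(-2265) + 1834/(-580)))/(-3733 + (-3 + √(-25 - 16))) = (-3910 + (1763*(-1/2265) + 1834*(-1/580)))/(-3733 + (-3 + √(-41))) = (-3910 + (-1763/2265 - 917/290))/(-3733 + (-3 + I*√41)) = (-3910 - 103531/26274)/(-3736 + I*√41) = -102834871/(26274*(-3736 + I*√41))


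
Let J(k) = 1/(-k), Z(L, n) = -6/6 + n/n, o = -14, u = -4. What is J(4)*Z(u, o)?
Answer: 0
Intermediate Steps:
Z(L, n) = 0 (Z(L, n) = -6*⅙ + 1 = -1 + 1 = 0)
J(k) = -1/k
J(4)*Z(u, o) = -1/4*0 = -1*¼*0 = -¼*0 = 0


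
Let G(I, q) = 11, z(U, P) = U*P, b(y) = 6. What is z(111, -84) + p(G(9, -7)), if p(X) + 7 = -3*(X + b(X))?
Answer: -9382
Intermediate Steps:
z(U, P) = P*U
p(X) = -25 - 3*X (p(X) = -7 - 3*(X + 6) = -7 - 3*(6 + X) = -7 + (-18 - 3*X) = -25 - 3*X)
z(111, -84) + p(G(9, -7)) = -84*111 + (-25 - 3*11) = -9324 + (-25 - 33) = -9324 - 58 = -9382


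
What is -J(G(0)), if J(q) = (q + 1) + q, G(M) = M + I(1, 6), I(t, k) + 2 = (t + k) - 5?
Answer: -1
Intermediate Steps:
I(t, k) = -7 + k + t (I(t, k) = -2 + ((t + k) - 5) = -2 + ((k + t) - 5) = -2 + (-5 + k + t) = -7 + k + t)
G(M) = M (G(M) = M + (-7 + 6 + 1) = M + 0 = M)
J(q) = 1 + 2*q (J(q) = (1 + q) + q = 1 + 2*q)
-J(G(0)) = -(1 + 2*0) = -(1 + 0) = -1*1 = -1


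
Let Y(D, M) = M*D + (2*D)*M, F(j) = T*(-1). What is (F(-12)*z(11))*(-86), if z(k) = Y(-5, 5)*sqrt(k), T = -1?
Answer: 6450*sqrt(11) ≈ 21392.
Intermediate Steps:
F(j) = 1 (F(j) = -1*(-1) = 1)
Y(D, M) = 3*D*M (Y(D, M) = D*M + 2*D*M = 3*D*M)
z(k) = -75*sqrt(k) (z(k) = (3*(-5)*5)*sqrt(k) = -75*sqrt(k))
(F(-12)*z(11))*(-86) = (1*(-75*sqrt(11)))*(-86) = -75*sqrt(11)*(-86) = 6450*sqrt(11)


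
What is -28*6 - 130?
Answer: -298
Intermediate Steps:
-28*6 - 130 = -168 - 130 = -298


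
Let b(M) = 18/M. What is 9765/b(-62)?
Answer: -33635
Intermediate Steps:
9765/b(-62) = 9765/((18/(-62))) = 9765/((18*(-1/62))) = 9765/(-9/31) = 9765*(-31/9) = -33635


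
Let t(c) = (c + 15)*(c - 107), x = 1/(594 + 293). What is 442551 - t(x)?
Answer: 349448253567/786769 ≈ 4.4416e+5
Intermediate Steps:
x = 1/887 ≈ 0.0011274
t(c) = (-107 + c)*(15 + c) (t(c) = (15 + c)*(-107 + c) = (-107 + c)*(15 + c))
442551 - t(x) = 442551 - (-1605 + (1/887)² - 92*1/887) = 442551 - (-1605 + 1/786769 - 92/887) = 442551 - 1*(-1262845848/786769) = 442551 + 1262845848/786769 = 349448253567/786769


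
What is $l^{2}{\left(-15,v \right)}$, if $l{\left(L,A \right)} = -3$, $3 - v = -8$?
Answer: $9$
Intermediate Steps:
$v = 11$ ($v = 3 - -8 = 3 + 8 = 11$)
$l^{2}{\left(-15,v \right)} = \left(-3\right)^{2} = 9$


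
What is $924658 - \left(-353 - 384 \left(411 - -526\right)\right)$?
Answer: $1284819$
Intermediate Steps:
$924658 - \left(-353 - 384 \left(411 - -526\right)\right) = 924658 - \left(-353 - 384 \left(411 + 526\right)\right) = 924658 - \left(-353 - 359808\right) = 924658 - -360161 = 924658 + 360161 = 1284819$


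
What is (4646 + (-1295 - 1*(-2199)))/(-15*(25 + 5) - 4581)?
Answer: -1850/1677 ≈ -1.1032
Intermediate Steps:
(4646 + (-1295 - 1*(-2199)))/(-15*(25 + 5) - 4581) = (4646 + (-1295 + 2199))/(-15*30 - 4581) = (4646 + 904)/(-450 - 4581) = 5550/(-5031) = 5550*(-1/5031) = -1850/1677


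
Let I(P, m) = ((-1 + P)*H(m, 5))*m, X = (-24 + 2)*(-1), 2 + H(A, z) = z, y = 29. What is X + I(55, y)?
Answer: 4720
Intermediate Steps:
H(A, z) = -2 + z
X = 22 (X = -22*(-1) = 22)
I(P, m) = m*(-3 + 3*P) (I(P, m) = ((-1 + P)*(-2 + 5))*m = ((-1 + P)*3)*m = (-3 + 3*P)*m = m*(-3 + 3*P))
X + I(55, y) = 22 + 3*29*(-1 + 55) = 22 + 3*29*54 = 22 + 4698 = 4720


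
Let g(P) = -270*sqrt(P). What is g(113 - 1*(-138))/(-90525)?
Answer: 18*sqrt(251)/6035 ≈ 0.047253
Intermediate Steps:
g(113 - 1*(-138))/(-90525) = -270*sqrt(113 - 1*(-138))/(-90525) = -270*sqrt(113 + 138)*(-1/90525) = -270*sqrt(251)*(-1/90525) = 18*sqrt(251)/6035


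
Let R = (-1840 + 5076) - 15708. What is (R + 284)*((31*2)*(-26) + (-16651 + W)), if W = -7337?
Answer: 312012800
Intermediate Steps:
R = -12472 (R = 3236 - 15708 = -12472)
(R + 284)*((31*2)*(-26) + (-16651 + W)) = (-12472 + 284)*((31*2)*(-26) + (-16651 - 7337)) = -12188*(62*(-26) - 23988) = -12188*(-1612 - 23988) = -12188*(-25600) = 312012800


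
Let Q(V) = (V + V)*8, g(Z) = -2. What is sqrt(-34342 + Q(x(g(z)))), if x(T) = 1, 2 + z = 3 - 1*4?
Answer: 3*I*sqrt(3814) ≈ 185.27*I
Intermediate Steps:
z = -3 (z = -2 + (3 - 1*4) = -2 + (3 - 4) = -2 - 1 = -3)
Q(V) = 16*V (Q(V) = (2*V)*8 = 16*V)
sqrt(-34342 + Q(x(g(z)))) = sqrt(-34342 + 16*1) = sqrt(-34342 + 16) = sqrt(-34326) = 3*I*sqrt(3814)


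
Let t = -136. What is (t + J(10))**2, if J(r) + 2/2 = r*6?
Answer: 5929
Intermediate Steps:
J(r) = -1 + 6*r (J(r) = -1 + r*6 = -1 + 6*r)
(t + J(10))**2 = (-136 + (-1 + 6*10))**2 = (-136 + (-1 + 60))**2 = (-136 + 59)**2 = (-77)**2 = 5929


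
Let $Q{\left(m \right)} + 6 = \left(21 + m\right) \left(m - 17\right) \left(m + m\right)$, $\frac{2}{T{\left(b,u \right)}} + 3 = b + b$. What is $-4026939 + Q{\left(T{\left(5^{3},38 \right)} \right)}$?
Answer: $- \frac{60683019326667}{15069223} \approx -4.027 \cdot 10^{6}$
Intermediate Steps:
$T{\left(b,u \right)} = \frac{2}{-3 + 2 b}$ ($T{\left(b,u \right)} = \frac{2}{-3 + \left(b + b\right)} = \frac{2}{-3 + 2 b}$)
$Q{\left(m \right)} = -6 + 2 m \left(-17 + m\right) \left(21 + m\right)$ ($Q{\left(m \right)} = -6 + \left(21 + m\right) \left(m - 17\right) \left(m + m\right) = -6 + \left(21 + m\right) \left(-17 + m\right) 2 m = -6 + \left(21 + m\right) 2 m \left(-17 + m\right) = -6 + 2 m \left(-17 + m\right) \left(21 + m\right)$)
$-4026939 + Q{\left(T{\left(5^{3},38 \right)} \right)} = -4026939 - \left(6 - 8 \frac{4}{\left(-3 + 2 \cdot 5^{3}\right)^{2}} - 2 \frac{8}{\left(-3 + 2 \cdot 5^{3}\right)^{3}} + 714 \cdot 2 \frac{1}{-3 + 2 \cdot 5^{3}}\right) = -4026939 - \left(6 - 8 \frac{4}{\left(-3 + 2 \cdot 125\right)^{2}} - 2 \frac{8}{\left(-3 + 2 \cdot 125\right)^{3}} + 714 \cdot 2 \frac{1}{-3 + 2 \cdot 125}\right) = -4026939 - \left(6 - 8 \frac{4}{\left(-3 + 250\right)^{2}} - 2 \frac{8}{\left(-3 + 250\right)^{3}} + 714 \cdot 2 \frac{1}{-3 + 250}\right) = -4026939 - \left(6 - \frac{32}{61009} - \frac{16}{15069223} + 714 \cdot 2 \cdot \frac{1}{247}\right) = -4026939 + \left(-6 - \frac{1428}{247} + 2 \left(\frac{2}{247}\right)^{3} + 8 \left(\frac{2}{247}\right)^{2}\right) = -4026939 + \left(-6 - \frac{1428}{247} + 2 \cdot \frac{8}{15069223} + 8 \cdot \frac{4}{61009}\right) = -4026939 + \left(-6 - \frac{1428}{247} + \frac{16}{15069223} + \frac{32}{61009}\right) = -4026939 - \frac{177528270}{15069223} = - \frac{60683019326667}{15069223}$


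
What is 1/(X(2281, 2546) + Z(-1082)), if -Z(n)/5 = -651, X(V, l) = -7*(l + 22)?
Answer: -1/14721 ≈ -6.7930e-5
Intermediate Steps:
X(V, l) = -154 - 7*l (X(V, l) = -7*(22 + l) = -154 - 7*l)
Z(n) = 3255 (Z(n) = -5*(-651) = 3255)
1/(X(2281, 2546) + Z(-1082)) = 1/((-154 - 7*2546) + 3255) = 1/((-154 - 17822) + 3255) = 1/(-17976 + 3255) = 1/(-14721) = -1/14721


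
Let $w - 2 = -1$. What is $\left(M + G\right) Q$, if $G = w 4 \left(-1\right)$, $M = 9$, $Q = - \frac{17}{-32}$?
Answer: $\frac{85}{32} \approx 2.6563$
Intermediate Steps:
$w = 1$ ($w = 2 - 1 = 1$)
$Q = \frac{17}{32}$ ($Q = \left(-17\right) \left(- \frac{1}{32}\right) = \frac{17}{32} \approx 0.53125$)
$G = -4$ ($G = 1 \cdot 4 \left(-1\right) = 4 \left(-1\right) = -4$)
$\left(M + G\right) Q = \left(9 - 4\right) \frac{17}{32} = 5 \cdot \frac{17}{32} = \frac{85}{32}$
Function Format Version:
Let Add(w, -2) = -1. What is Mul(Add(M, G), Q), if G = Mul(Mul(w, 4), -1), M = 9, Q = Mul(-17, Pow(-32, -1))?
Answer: Rational(85, 32) ≈ 2.6563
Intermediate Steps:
w = 1 (w = Add(2, -1) = 1)
Q = Rational(17, 32) (Q = Mul(-17, Rational(-1, 32)) = Rational(17, 32) ≈ 0.53125)
G = -4 (G = Mul(Mul(1, 4), -1) = Mul(4, -1) = -4)
Mul(Add(M, G), Q) = Mul(Add(9, -4), Rational(17, 32)) = Mul(5, Rational(17, 32)) = Rational(85, 32)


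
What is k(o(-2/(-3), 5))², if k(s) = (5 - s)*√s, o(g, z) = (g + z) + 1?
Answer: 500/27 ≈ 18.519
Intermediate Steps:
o(g, z) = 1 + g + z
k(s) = √s*(5 - s)
k(o(-2/(-3), 5))² = (√(1 - 2/(-3) + 5)*(5 - (1 - 2/(-3) + 5)))² = (√(1 - 2*(-⅓) + 5)*(5 - (1 - 2*(-⅓) + 5)))² = (√(1 + ⅔ + 5)*(5 - (1 + ⅔ + 5)))² = (√(20/3)*(5 - 1*20/3))² = ((2*√15/3)*(5 - 20/3))² = ((2*√15/3)*(-5/3))² = (-10*√15/9)² = 500/27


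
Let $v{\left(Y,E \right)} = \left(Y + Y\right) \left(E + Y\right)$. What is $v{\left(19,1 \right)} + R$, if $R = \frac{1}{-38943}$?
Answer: $\frac{29596679}{38943} \approx 760.0$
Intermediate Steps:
$v{\left(Y,E \right)} = 2 Y \left(E + Y\right)$
$R = - \frac{1}{38943} \approx -2.5679 \cdot 10^{-5}$
$v{\left(19,1 \right)} + R = 2 \cdot 19 \left(1 + 19\right) - \frac{1}{38943} = 2 \cdot 19 \cdot 20 - \frac{1}{38943} = 760 - \frac{1}{38943} = \frac{29596679}{38943}$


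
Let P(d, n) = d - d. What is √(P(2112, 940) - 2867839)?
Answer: I*√2867839 ≈ 1693.5*I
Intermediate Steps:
P(d, n) = 0
√(P(2112, 940) - 2867839) = √(0 - 2867839) = √(-2867839) = I*√2867839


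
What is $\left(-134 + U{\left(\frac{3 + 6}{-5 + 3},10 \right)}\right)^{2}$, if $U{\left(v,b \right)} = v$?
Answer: $\frac{76729}{4} \approx 19182.0$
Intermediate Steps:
$\left(-134 + U{\left(\frac{3 + 6}{-5 + 3},10 \right)}\right)^{2} = \left(-134 + \frac{3 + 6}{-5 + 3}\right)^{2} = \left(-134 + \frac{9}{-2}\right)^{2} = \left(-134 + 9 \left(- \frac{1}{2}\right)\right)^{2} = \left(-134 - \frac{9}{2}\right)^{2} = \left(- \frac{277}{2}\right)^{2} = \frac{76729}{4}$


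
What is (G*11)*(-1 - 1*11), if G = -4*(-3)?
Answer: -1584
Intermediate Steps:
G = 12
(G*11)*(-1 - 1*11) = (12*11)*(-1 - 1*11) = 132*(-1 - 11) = 132*(-12) = -1584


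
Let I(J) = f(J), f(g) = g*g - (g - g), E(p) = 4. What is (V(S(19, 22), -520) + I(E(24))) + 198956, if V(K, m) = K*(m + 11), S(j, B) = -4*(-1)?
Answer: 196936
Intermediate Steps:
S(j, B) = 4
f(g) = g² (f(g) = g² - 1*0 = g² + 0 = g²)
V(K, m) = K*(11 + m)
I(J) = J²
(V(S(19, 22), -520) + I(E(24))) + 198956 = (4*(11 - 520) + 4²) + 198956 = (4*(-509) + 16) + 198956 = (-2036 + 16) + 198956 = -2020 + 198956 = 196936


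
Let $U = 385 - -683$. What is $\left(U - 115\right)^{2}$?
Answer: $908209$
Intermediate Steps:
$U = 1068$ ($U = 385 + 683 = 1068$)
$\left(U - 115\right)^{2} = \left(1068 - 115\right)^{2} = 953^{2} = 908209$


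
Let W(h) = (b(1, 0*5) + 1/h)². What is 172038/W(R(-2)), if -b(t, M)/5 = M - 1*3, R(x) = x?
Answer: 688152/841 ≈ 818.25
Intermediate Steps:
b(t, M) = 15 - 5*M (b(t, M) = -5*(M - 1*3) = -5*(M - 3) = -5*(-3 + M) = 15 - 5*M)
W(h) = (15 + 1/h)² (W(h) = ((15 - 0*5) + 1/h)² = ((15 - 5*0) + 1/h)² = ((15 + 0) + 1/h)² = (15 + 1/h)²)
172038/W(R(-2)) = 172038/(((1 + 15*(-2))²/(-2)²)) = 172038/(((1 - 30)²/4)) = 172038/(((¼)*(-29)²)) = 172038/(((¼)*841)) = 172038/(841/4) = 172038*(4/841) = 688152/841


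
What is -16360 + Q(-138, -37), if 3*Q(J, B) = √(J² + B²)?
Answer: -16360 + √20413/3 ≈ -16312.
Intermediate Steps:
Q(J, B) = √(B² + J²)/3 (Q(J, B) = √(J² + B²)/3 = √(B² + J²)/3)
-16360 + Q(-138, -37) = -16360 + √((-37)² + (-138)²)/3 = -16360 + √(1369 + 19044)/3 = -16360 + √20413/3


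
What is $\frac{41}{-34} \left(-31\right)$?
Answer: $\frac{1271}{34} \approx 37.382$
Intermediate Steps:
$\frac{41}{-34} \left(-31\right) = 41 \left(- \frac{1}{34}\right) \left(-31\right) = \left(- \frac{41}{34}\right) \left(-31\right) = \frac{1271}{34}$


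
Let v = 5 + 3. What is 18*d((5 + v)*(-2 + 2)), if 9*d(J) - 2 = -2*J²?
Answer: 4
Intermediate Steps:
v = 8
d(J) = 2/9 - 2*J²/9 (d(J) = 2/9 + (-2*J²)/9 = 2/9 - 2*J²/9)
18*d((5 + v)*(-2 + 2)) = 18*(2/9 - 2*(-2 + 2)²*(5 + 8)²/9) = 18*(2/9 - 2*(13*0)²/9) = 18*(2/9 - 2/9*0²) = 18*(2/9 - 2/9*0) = 18*(2/9 + 0) = 18*(2/9) = 4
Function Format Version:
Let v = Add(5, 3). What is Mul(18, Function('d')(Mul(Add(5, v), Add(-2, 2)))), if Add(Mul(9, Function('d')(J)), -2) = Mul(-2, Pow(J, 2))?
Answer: 4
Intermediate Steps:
v = 8
Function('d')(J) = Add(Rational(2, 9), Mul(Rational(-2, 9), Pow(J, 2))) (Function('d')(J) = Add(Rational(2, 9), Mul(Rational(1, 9), Mul(-2, Pow(J, 2)))) = Add(Rational(2, 9), Mul(Rational(-2, 9), Pow(J, 2))))
Mul(18, Function('d')(Mul(Add(5, v), Add(-2, 2)))) = Mul(18, Add(Rational(2, 9), Mul(Rational(-2, 9), Pow(Mul(Add(5, 8), Add(-2, 2)), 2)))) = Mul(18, Add(Rational(2, 9), Mul(Rational(-2, 9), Pow(Mul(13, 0), 2)))) = Mul(18, Add(Rational(2, 9), Mul(Rational(-2, 9), Pow(0, 2)))) = Mul(18, Add(Rational(2, 9), Mul(Rational(-2, 9), 0))) = Mul(18, Add(Rational(2, 9), 0)) = Mul(18, Rational(2, 9)) = 4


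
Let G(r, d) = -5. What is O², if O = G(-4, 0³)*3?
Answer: 225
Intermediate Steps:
O = -15 (O = -5*3 = -15)
O² = (-15)² = 225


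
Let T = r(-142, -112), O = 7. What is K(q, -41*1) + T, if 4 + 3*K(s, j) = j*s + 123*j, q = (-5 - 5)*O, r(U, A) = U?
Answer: -2603/3 ≈ -867.67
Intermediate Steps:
q = -70 (q = (-5 - 5)*7 = -10*7 = -70)
K(s, j) = -4/3 + 41*j + j*s/3 (K(s, j) = -4/3 + (j*s + 123*j)/3 = -4/3 + (123*j + j*s)/3 = -4/3 + (41*j + j*s/3) = -4/3 + 41*j + j*s/3)
T = -142
K(q, -41*1) + T = (-4/3 + 41*(-41*1) + (⅓)*(-41*1)*(-70)) - 142 = (-4/3 + 41*(-41) + (⅓)*(-41)*(-70)) - 142 = (-4/3 - 1681 + 2870/3) - 142 = -2177/3 - 142 = -2603/3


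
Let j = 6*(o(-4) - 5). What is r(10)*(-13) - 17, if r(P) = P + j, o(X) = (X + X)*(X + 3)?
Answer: -381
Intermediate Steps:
o(X) = 2*X*(3 + X) (o(X) = (2*X)*(3 + X) = 2*X*(3 + X))
j = 18 (j = 6*(2*(-4)*(3 - 4) - 5) = 6*(2*(-4)*(-1) - 5) = 6*(8 - 5) = 6*3 = 18)
r(P) = 18 + P (r(P) = P + 18 = 18 + P)
r(10)*(-13) - 17 = (18 + 10)*(-13) - 17 = 28*(-13) - 17 = -364 - 17 = -381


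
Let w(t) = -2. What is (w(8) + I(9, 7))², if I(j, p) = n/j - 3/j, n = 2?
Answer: 361/81 ≈ 4.4568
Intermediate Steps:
I(j, p) = -1/j (I(j, p) = 2/j - 3/j = -1/j)
(w(8) + I(9, 7))² = (-2 - 1/9)² = (-2 - 1*⅑)² = (-2 - ⅑)² = (-19/9)² = 361/81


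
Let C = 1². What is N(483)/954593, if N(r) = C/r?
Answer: 1/461068419 ≈ 2.1689e-9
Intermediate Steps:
C = 1
N(r) = 1/r
N(483)/954593 = 1/(483*954593) = (1/483)*(1/954593) = 1/461068419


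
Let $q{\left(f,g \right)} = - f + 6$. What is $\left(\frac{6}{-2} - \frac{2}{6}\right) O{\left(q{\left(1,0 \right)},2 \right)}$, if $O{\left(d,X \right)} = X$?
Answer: $- \frac{20}{3} \approx -6.6667$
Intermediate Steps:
$q{\left(f,g \right)} = 6 - f$
$\left(\frac{6}{-2} - \frac{2}{6}\right) O{\left(q{\left(1,0 \right)},2 \right)} = \left(\frac{6}{-2} - \frac{2}{6}\right) 2 = \left(6 \left(- \frac{1}{2}\right) - \frac{1}{3}\right) 2 = \left(-3 - \frac{1}{3}\right) 2 = \left(- \frac{10}{3}\right) 2 = - \frac{20}{3}$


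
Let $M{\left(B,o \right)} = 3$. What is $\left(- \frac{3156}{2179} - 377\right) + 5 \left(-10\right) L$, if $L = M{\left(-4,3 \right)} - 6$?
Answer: $- \frac{497789}{2179} \approx -228.45$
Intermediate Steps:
$L = -3$ ($L = 3 - 6 = -3$)
$\left(- \frac{3156}{2179} - 377\right) + 5 \left(-10\right) L = \left(- \frac{3156}{2179} - 377\right) + 5 \left(-10\right) \left(-3\right) = \left(\left(-3156\right) \frac{1}{2179} - 377\right) - -150 = \left(- \frac{3156}{2179} - 377\right) + 150 = - \frac{824639}{2179} + 150 = - \frac{497789}{2179}$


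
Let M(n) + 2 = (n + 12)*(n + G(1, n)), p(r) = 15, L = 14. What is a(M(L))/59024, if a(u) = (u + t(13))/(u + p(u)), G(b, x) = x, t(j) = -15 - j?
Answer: 349/21868392 ≈ 1.5959e-5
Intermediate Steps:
M(n) = -2 + 2*n*(12 + n) (M(n) = -2 + (n + 12)*(n + n) = -2 + (12 + n)*(2*n) = -2 + 2*n*(12 + n))
a(u) = (-28 + u)/(15 + u) (a(u) = (u + (-15 - 1*13))/(u + 15) = (u + (-15 - 13))/(15 + u) = (u - 28)/(15 + u) = (-28 + u)/(15 + u))
a(M(L))/59024 = ((-28 + (-2 + 2*14² + 24*14))/(15 + (-2 + 2*14² + 24*14)))/59024 = ((-28 + (-2 + 2*196 + 336))/(15 + (-2 + 2*196 + 336)))*(1/59024) = ((-28 + (-2 + 392 + 336))/(15 + (-2 + 392 + 336)))*(1/59024) = ((-28 + 726)/(15 + 726))*(1/59024) = (698/741)*(1/59024) = 349/21868392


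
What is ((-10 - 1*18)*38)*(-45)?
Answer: 47880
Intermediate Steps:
((-10 - 1*18)*38)*(-45) = ((-10 - 18)*38)*(-45) = -28*38*(-45) = -1064*(-45) = 47880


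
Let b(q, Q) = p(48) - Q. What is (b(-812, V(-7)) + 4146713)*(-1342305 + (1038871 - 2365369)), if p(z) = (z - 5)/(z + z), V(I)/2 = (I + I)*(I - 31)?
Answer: -354045493873547/32 ≈ -1.1064e+13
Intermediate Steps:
V(I) = 4*I*(-31 + I) (V(I) = 2*((I + I)*(I - 31)) = 2*((2*I)*(-31 + I)) = 2*(2*I*(-31 + I)) = 4*I*(-31 + I))
p(z) = (-5 + z)/(2*z) (p(z) = (-5 + z)/((2*z)) = (-5 + z)*(1/(2*z)) = (-5 + z)/(2*z))
b(q, Q) = 43/96 - Q (b(q, Q) = (½)*(-5 + 48)/48 - Q = (½)*(1/48)*43 - Q = 43/96 - Q)
(b(-812, V(-7)) + 4146713)*(-1342305 + (1038871 - 2365369)) = ((43/96 - 4*(-7)*(-31 - 7)) + 4146713)*(-1342305 + (1038871 - 2365369)) = ((43/96 - 4*(-7)*(-38)) + 4146713)*(-1342305 - 1326498) = ((43/96 - 1*1064) + 4146713)*(-2668803) = ((43/96 - 1064) + 4146713)*(-2668803) = (-102101/96 + 4146713)*(-2668803) = (397982347/96)*(-2668803) = -354045493873547/32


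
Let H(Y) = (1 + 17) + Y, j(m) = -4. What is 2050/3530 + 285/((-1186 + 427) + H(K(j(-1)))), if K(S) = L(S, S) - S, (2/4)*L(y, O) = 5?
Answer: 48430/256631 ≈ 0.18871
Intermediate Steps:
L(y, O) = 10 (L(y, O) = 2*5 = 10)
K(S) = 10 - S
H(Y) = 18 + Y
2050/3530 + 285/((-1186 + 427) + H(K(j(-1)))) = 2050/3530 + 285/((-1186 + 427) + (18 + (10 - 1*(-4)))) = 2050*(1/3530) + 285/(-759 + (18 + (10 + 4))) = 205/353 + 285/(-759 + (18 + 14)) = 205/353 + 285/(-759 + 32) = 205/353 + 285/(-727) = 205/353 + 285*(-1/727) = 205/353 - 285/727 = 48430/256631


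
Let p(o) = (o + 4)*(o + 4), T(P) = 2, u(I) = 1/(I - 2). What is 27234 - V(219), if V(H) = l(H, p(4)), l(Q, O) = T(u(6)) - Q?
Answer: 27451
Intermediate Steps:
u(I) = 1/(-2 + I)
p(o) = (4 + o)**2 (p(o) = (4 + o)*(4 + o) = (4 + o)**2)
l(Q, O) = 2 - Q
V(H) = 2 - H
27234 - V(219) = 27234 - (2 - 1*219) = 27234 - (2 - 219) = 27234 - 1*(-217) = 27234 + 217 = 27451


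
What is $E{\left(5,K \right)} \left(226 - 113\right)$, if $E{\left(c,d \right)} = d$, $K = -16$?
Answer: $-1808$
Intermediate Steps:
$E{\left(5,K \right)} \left(226 - 113\right) = - 16 \left(226 - 113\right) = \left(-16\right) 113 = -1808$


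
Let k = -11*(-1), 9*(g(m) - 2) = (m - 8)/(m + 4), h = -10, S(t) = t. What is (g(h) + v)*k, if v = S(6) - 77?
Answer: -2266/3 ≈ -755.33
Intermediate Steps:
g(m) = 2 + (-8 + m)/(9*(4 + m)) (g(m) = 2 + ((m - 8)/(m + 4))/9 = 2 + ((-8 + m)/(4 + m))/9 = 2 + (-8 + m)/(9*(4 + m)))
k = 11
v = -71 (v = 6 - 77 = -71)
(g(h) + v)*k = ((64 + 19*(-10))/(9*(4 - 10)) - 71)*11 = ((⅑)*(64 - 190)/(-6) - 71)*11 = ((⅑)*(-⅙)*(-126) - 71)*11 = (7/3 - 71)*11 = -206/3*11 = -2266/3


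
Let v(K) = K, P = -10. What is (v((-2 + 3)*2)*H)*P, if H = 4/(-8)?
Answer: 10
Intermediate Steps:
H = -½ (H = 4*(-⅛) = -½ ≈ -0.50000)
(v((-2 + 3)*2)*H)*P = (((-2 + 3)*2)*(-½))*(-10) = ((1*2)*(-½))*(-10) = (2*(-½))*(-10) = -1*(-10) = 10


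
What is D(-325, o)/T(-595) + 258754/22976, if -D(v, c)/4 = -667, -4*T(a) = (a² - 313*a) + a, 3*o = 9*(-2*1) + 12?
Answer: 69697638769/6199671520 ≈ 11.242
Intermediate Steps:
o = -2 (o = (9*(-2*1) + 12)/3 = (9*(-2) + 12)/3 = (-18 + 12)/3 = (⅓)*(-6) = -2)
T(a) = 78*a - a²/4 (T(a) = -((a² - 313*a) + a)/4 = -(a² - 312*a)/4 = 78*a - a²/4)
D(v, c) = 2668 (D(v, c) = -4*(-667) = 2668)
D(-325, o)/T(-595) + 258754/22976 = 2668/(((¼)*(-595)*(312 - 1*(-595)))) + 258754/22976 = 2668/(((¼)*(-595)*(312 + 595))) + 258754*(1/22976) = 2668/(((¼)*(-595)*907)) + 129377/11488 = 2668/(-539665/4) + 129377/11488 = 2668*(-4/539665) + 129377/11488 = -10672/539665 + 129377/11488 = 69697638769/6199671520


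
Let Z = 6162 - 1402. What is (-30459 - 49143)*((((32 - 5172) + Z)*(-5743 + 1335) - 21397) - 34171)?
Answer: -128913210144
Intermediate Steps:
Z = 4760
(-30459 - 49143)*((((32 - 5172) + Z)*(-5743 + 1335) - 21397) - 34171) = (-30459 - 49143)*((((32 - 5172) + 4760)*(-5743 + 1335) - 21397) - 34171) = -79602*(((-5140 + 4760)*(-4408) - 21397) - 34171) = -79602*((-380*(-4408) - 21397) - 34171) = -79602*((1675040 - 21397) - 34171) = -79602*(1653643 - 34171) = -79602*1619472 = -128913210144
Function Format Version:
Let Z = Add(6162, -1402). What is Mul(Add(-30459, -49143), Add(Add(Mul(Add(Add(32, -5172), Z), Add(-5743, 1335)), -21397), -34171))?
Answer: -128913210144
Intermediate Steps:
Z = 4760
Mul(Add(-30459, -49143), Add(Add(Mul(Add(Add(32, -5172), Z), Add(-5743, 1335)), -21397), -34171)) = Mul(Add(-30459, -49143), Add(Add(Mul(Add(Add(32, -5172), 4760), Add(-5743, 1335)), -21397), -34171)) = Mul(-79602, Add(Add(Mul(Add(-5140, 4760), -4408), -21397), -34171)) = Mul(-79602, Add(Add(Mul(-380, -4408), -21397), -34171)) = Mul(-79602, Add(Add(1675040, -21397), -34171)) = Mul(-79602, Add(1653643, -34171)) = Mul(-79602, 1619472) = -128913210144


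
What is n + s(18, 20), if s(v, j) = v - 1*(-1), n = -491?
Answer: -472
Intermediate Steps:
s(v, j) = 1 + v (s(v, j) = v + 1 = 1 + v)
n + s(18, 20) = -491 + (1 + 18) = -491 + 19 = -472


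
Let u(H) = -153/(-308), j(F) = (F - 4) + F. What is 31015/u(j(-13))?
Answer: 9552620/153 ≈ 62435.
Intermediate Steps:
j(F) = -4 + 2*F (j(F) = (-4 + F) + F = -4 + 2*F)
u(H) = 153/308 (u(H) = -153*(-1/308) = 153/308)
31015/u(j(-13)) = 31015/(153/308) = 31015*(308/153) = 9552620/153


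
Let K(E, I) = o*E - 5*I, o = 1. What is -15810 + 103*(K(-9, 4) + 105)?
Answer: -7982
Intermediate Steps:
K(E, I) = E - 5*I (K(E, I) = 1*E - 5*I = E - 5*I)
-15810 + 103*(K(-9, 4) + 105) = -15810 + 103*((-9 - 5*4) + 105) = -15810 + 103*((-9 - 20) + 105) = -15810 + 103*(-29 + 105) = -15810 + 103*76 = -15810 + 7828 = -7982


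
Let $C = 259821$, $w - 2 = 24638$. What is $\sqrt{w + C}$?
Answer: $\sqrt{284461} \approx 533.35$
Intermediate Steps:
$w = 24640$ ($w = 2 + 24638 = 24640$)
$\sqrt{w + C} = \sqrt{24640 + 259821} = \sqrt{284461}$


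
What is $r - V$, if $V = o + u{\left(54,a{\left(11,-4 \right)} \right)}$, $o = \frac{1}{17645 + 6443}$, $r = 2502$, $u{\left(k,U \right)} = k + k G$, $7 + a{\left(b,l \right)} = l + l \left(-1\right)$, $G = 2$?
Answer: $\frac{56365919}{24088} \approx 2340.0$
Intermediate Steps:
$a{\left(b,l \right)} = -7$ ($a{\left(b,l \right)} = -7 + \left(l + l \left(-1\right)\right) = -7 + \left(l - l\right) = -7 + 0 = -7$)
$u{\left(k,U \right)} = 3 k$ ($u{\left(k,U \right)} = k + k 2 = k + 2 k = 3 k$)
$o = \frac{1}{24088} \approx 4.1514 \cdot 10^{-5}$
$V = \frac{3902257}{24088}$ ($V = \frac{1}{24088} + 3 \cdot 54 = \frac{1}{24088} + 162 = \frac{3902257}{24088} \approx 162.0$)
$r - V = 2502 - \frac{3902257}{24088} = \frac{56365919}{24088}$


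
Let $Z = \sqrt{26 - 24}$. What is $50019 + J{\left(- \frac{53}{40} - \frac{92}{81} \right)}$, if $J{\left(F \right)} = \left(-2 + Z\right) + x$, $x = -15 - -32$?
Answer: $50034 + \sqrt{2} \approx 50035.0$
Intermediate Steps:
$x = 17$ ($x = -15 + 32 = 17$)
$Z = \sqrt{2} \approx 1.4142$
$J{\left(F \right)} = 15 + \sqrt{2}$ ($J{\left(F \right)} = \left(-2 + \sqrt{2}\right) + 17 = 15 + \sqrt{2}$)
$50019 + J{\left(- \frac{53}{40} - \frac{92}{81} \right)} = 50019 + \left(15 + \sqrt{2}\right) = 50034 + \sqrt{2}$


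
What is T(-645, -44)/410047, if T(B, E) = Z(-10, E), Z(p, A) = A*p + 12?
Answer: 452/410047 ≈ 0.0011023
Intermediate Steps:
Z(p, A) = 12 + A*p
T(B, E) = 12 - 10*E (T(B, E) = 12 + E*(-10) = 12 - 10*E)
T(-645, -44)/410047 = (12 - 10*(-44))/410047 = (12 + 440)*(1/410047) = 452*(1/410047) = 452/410047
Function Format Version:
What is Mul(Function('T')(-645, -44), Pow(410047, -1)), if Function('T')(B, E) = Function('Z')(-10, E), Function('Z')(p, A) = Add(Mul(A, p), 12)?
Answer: Rational(452, 410047) ≈ 0.0011023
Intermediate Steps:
Function('Z')(p, A) = Add(12, Mul(A, p))
Function('T')(B, E) = Add(12, Mul(-10, E)) (Function('T')(B, E) = Add(12, Mul(E, -10)) = Add(12, Mul(-10, E)))
Mul(Function('T')(-645, -44), Pow(410047, -1)) = Mul(Add(12, Mul(-10, -44)), Pow(410047, -1)) = Mul(Add(12, 440), Rational(1, 410047)) = Mul(452, Rational(1, 410047)) = Rational(452, 410047)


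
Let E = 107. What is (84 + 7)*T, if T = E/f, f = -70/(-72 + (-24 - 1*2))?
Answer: 68159/5 ≈ 13632.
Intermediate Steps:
f = 5/7 (f = -70/(-72 + (-24 - 2)) = -70/(-72 - 26) = -70/(-98) = -70*(-1/98) = 5/7 ≈ 0.71429)
T = 749/5 (T = 107/(5/7) = 107*(7/5) = 749/5 ≈ 149.80)
(84 + 7)*T = (84 + 7)*(749/5) = 91*(749/5) = 68159/5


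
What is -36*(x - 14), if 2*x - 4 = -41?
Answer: 1170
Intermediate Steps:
x = -37/2 (x = 2 + (½)*(-41) = 2 - 41/2 = -37/2 ≈ -18.500)
-36*(x - 14) = -36*(-37/2 - 14) = -36*(-65/2) = 1170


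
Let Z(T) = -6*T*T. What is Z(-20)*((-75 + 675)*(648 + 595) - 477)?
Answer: -1788775200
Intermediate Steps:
Z(T) = -6*T**2
Z(-20)*((-75 + 675)*(648 + 595) - 477) = (-6*(-20)**2)*((-75 + 675)*(648 + 595) - 477) = (-6*400)*(600*1243 - 477) = -2400*(745800 - 477) = -2400*745323 = -1788775200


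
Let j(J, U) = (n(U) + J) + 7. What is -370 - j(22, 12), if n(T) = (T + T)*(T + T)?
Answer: -975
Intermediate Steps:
n(T) = 4*T**2 (n(T) = (2*T)*(2*T) = 4*T**2)
j(J, U) = 7 + J + 4*U**2 (j(J, U) = (4*U**2 + J) + 7 = (J + 4*U**2) + 7 = 7 + J + 4*U**2)
-370 - j(22, 12) = -370 - (7 + 22 + 4*12**2) = -370 - (7 + 22 + 4*144) = -370 - (7 + 22 + 576) = -370 - 1*605 = -370 - 605 = -975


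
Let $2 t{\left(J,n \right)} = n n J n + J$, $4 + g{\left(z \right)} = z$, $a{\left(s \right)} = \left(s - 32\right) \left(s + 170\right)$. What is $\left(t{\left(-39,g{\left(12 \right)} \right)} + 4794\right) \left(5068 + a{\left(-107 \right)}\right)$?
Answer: $\frac{38435691}{2} \approx 1.9218 \cdot 10^{7}$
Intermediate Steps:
$a{\left(s \right)} = \left(-32 + s\right) \left(170 + s\right)$
$g{\left(z \right)} = -4 + z$
$t{\left(J,n \right)} = \frac{J}{2} + \frac{J n^{3}}{2}$ ($t{\left(J,n \right)} = \frac{n n J n + J}{2} = \frac{n^{2} J n + J}{2} = \frac{J n^{2} n + J}{2} = \frac{J n^{3} + J}{2} = \frac{J + J n^{3}}{2} = \frac{J}{2} + \frac{J n^{3}}{2}$)
$\left(t{\left(-39,g{\left(12 \right)} \right)} + 4794\right) \left(5068 + a{\left(-107 \right)}\right) = \left(\frac{1}{2} \left(-39\right) \left(1 + \left(-4 + 12\right)^{3}\right) + 4794\right) \left(5068 + \left(-5440 + \left(-107\right)^{2} + 138 \left(-107\right)\right)\right) = \left(\frac{1}{2} \left(-39\right) \left(1 + 8^{3}\right) + 4794\right) \left(5068 - 8757\right) = \left(\frac{1}{2} \left(-39\right) \left(1 + 512\right) + 4794\right) \left(5068 - 8757\right) = \left(\frac{1}{2} \left(-39\right) 513 + 4794\right) \left(-3689\right) = \left(- \frac{20007}{2} + 4794\right) \left(-3689\right) = \left(- \frac{10419}{2}\right) \left(-3689\right) = \frac{38435691}{2}$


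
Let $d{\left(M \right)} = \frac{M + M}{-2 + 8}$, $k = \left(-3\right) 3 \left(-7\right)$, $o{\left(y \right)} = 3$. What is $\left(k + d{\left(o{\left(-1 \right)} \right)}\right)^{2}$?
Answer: $4096$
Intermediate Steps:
$k = 63$ ($k = \left(-9\right) \left(-7\right) = 63$)
$d{\left(M \right)} = \frac{M}{3}$ ($d{\left(M \right)} = \frac{2 M}{6} = 2 M \frac{1}{6} = \frac{M}{3}$)
$\left(k + d{\left(o{\left(-1 \right)} \right)}\right)^{2} = \left(63 + \frac{1}{3} \cdot 3\right)^{2} = \left(63 + 1\right)^{2} = 64^{2} = 4096$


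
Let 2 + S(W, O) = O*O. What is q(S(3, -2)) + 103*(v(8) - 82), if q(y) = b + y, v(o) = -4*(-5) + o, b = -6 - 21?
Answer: -5587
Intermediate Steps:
S(W, O) = -2 + O**2 (S(W, O) = -2 + O*O = -2 + O**2)
b = -27
v(o) = 20 + o
q(y) = -27 + y
q(S(3, -2)) + 103*(v(8) - 82) = (-27 + (-2 + (-2)**2)) + 103*((20 + 8) - 82) = (-27 + (-2 + 4)) + 103*(28 - 82) = (-27 + 2) + 103*(-54) = -25 - 5562 = -5587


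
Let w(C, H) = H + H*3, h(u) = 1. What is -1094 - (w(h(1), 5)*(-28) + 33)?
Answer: -567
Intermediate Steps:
w(C, H) = 4*H (w(C, H) = H + 3*H = 4*H)
-1094 - (w(h(1), 5)*(-28) + 33) = -1094 - ((4*5)*(-28) + 33) = -1094 - (20*(-28) + 33) = -1094 - (-560 + 33) = -1094 - 1*(-527) = -1094 + 527 = -567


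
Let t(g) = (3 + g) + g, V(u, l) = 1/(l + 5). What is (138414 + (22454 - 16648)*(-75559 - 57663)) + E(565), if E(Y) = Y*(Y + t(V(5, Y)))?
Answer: -44062572973/57 ≈ -7.7303e+8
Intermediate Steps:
V(u, l) = 1/(5 + l)
t(g) = 3 + 2*g
E(Y) = Y*(3 + Y + 2/(5 + Y)) (E(Y) = Y*(Y + (3 + 2/(5 + Y))) = Y*(3 + Y + 2/(5 + Y)))
(138414 + (22454 - 16648)*(-75559 - 57663)) + E(565) = (138414 + (22454 - 16648)*(-75559 - 57663)) + 565*(17 + 565² + 8*565)/(5 + 565) = (138414 + 5806*(-133222)) + 565*(17 + 319225 + 4520)/570 = (138414 - 773486932) + 565*(1/570)*323762 = -773348518 + 18292553/57 = -44062572973/57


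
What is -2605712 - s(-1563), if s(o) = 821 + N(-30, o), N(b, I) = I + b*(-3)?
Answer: -2605060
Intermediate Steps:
N(b, I) = I - 3*b
s(o) = 911 + o (s(o) = 821 + (o - 3*(-30)) = 821 + (o + 90) = 821 + (90 + o) = 911 + o)
-2605712 - s(-1563) = -2605712 - (911 - 1563) = -2605712 - 1*(-652) = -2605712 + 652 = -2605060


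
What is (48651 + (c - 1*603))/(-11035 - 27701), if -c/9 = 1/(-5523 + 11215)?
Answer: -91163069/73495104 ≈ -1.2404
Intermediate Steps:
c = -9/5692 (c = -9/(-5523 + 11215) = -9/5692 ≈ -0.0015812)
(48651 + (c - 1*603))/(-11035 - 27701) = (48651 + (-9/5692 - 1*603))/(-11035 - 27701) = (48651 + (-9/5692 - 603))/(-38736) = (48651 - 3432285/5692)*(-1/38736) = (273489207/5692)*(-1/38736) = -91163069/73495104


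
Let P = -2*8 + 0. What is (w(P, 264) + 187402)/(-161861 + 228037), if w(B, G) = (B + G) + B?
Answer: 93817/33088 ≈ 2.8354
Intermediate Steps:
P = -16 (P = -16 + 0 = -16)
w(B, G) = G + 2*B
(w(P, 264) + 187402)/(-161861 + 228037) = ((264 + 2*(-16)) + 187402)/(-161861 + 228037) = ((264 - 32) + 187402)/66176 = (232 + 187402)*(1/66176) = 187634*(1/66176) = 93817/33088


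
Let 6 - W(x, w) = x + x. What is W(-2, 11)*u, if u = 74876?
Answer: 748760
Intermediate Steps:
W(x, w) = 6 - 2*x (W(x, w) = 6 - (x + x) = 6 - 2*x)
W(-2, 11)*u = (6 - 2*(-2))*74876 = (6 + 4)*74876 = 10*74876 = 748760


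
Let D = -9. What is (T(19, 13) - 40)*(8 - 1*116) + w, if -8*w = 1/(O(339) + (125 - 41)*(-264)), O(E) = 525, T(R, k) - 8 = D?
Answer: 766965025/173208 ≈ 4428.0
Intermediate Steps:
T(R, k) = -1 (T(R, k) = 8 - 9 = -1)
w = 1/173208 (w = -1/(8*(525 + (125 - 41)*(-264))) = -1/(8*(525 + 84*(-264))) = -1/(8*(525 - 22176)) = -⅛/(-21651) = -⅛*(-1/21651) = 1/173208 ≈ 5.7734e-6)
(T(19, 13) - 40)*(8 - 1*116) + w = (-1 - 40)*(8 - 1*116) + 1/173208 = -41*(8 - 116) + 1/173208 = -41*(-108) + 1/173208 = 4428 + 1/173208 = 766965025/173208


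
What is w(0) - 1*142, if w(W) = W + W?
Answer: -142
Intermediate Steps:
w(W) = 2*W
w(0) - 1*142 = 2*0 - 1*142 = 0 - 142 = -142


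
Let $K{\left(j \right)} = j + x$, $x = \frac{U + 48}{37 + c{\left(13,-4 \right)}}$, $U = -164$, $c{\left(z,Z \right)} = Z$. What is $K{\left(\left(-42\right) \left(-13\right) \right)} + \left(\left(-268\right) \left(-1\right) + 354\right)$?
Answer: $\frac{38428}{33} \approx 1164.5$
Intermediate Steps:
$x = - \frac{116}{33}$ ($x = \frac{-164 + 48}{37 - 4} = - \frac{116}{33} \approx -3.5152$)
$K{\left(j \right)} = - \frac{116}{33} + j$ ($K{\left(j \right)} = j - \frac{116}{33} = - \frac{116}{33} + j$)
$K{\left(\left(-42\right) \left(-13\right) \right)} + \left(\left(-268\right) \left(-1\right) + 354\right) = \left(- \frac{116}{33} - -546\right) + \left(\left(-268\right) \left(-1\right) + 354\right) = \left(- \frac{116}{33} + 546\right) + \left(268 + 354\right) = \frac{17902}{33} + 622 = \frac{38428}{33}$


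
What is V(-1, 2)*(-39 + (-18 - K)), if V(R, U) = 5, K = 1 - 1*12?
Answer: -230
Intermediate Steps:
K = -11 (K = 1 - 12 = -11)
V(-1, 2)*(-39 + (-18 - K)) = 5*(-39 + (-18 - 1*(-11))) = 5*(-39 + (-18 + 11)) = 5*(-39 - 7) = 5*(-46) = -230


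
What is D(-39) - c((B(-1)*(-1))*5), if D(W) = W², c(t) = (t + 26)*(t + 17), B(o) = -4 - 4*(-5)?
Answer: -1881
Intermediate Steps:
B(o) = 16 (B(o) = -4 + 20 = 16)
c(t) = (17 + t)*(26 + t) (c(t) = (26 + t)*(17 + t) = (17 + t)*(26 + t))
D(-39) - c((B(-1)*(-1))*5) = (-39)² - (442 + ((16*(-1))*5)² + 43*((16*(-1))*5)) = 1521 - (442 + (-16*5)² + 43*(-16*5)) = 1521 - (442 + (-80)² + 43*(-80)) = 1521 - (442 + 6400 - 3440) = 1521 - 1*3402 = 1521 - 3402 = -1881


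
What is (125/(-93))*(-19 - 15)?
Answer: 4250/93 ≈ 45.699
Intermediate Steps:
(125/(-93))*(-19 - 15) = (125*(-1/93))*(-34) = -125/93*(-34) = 4250/93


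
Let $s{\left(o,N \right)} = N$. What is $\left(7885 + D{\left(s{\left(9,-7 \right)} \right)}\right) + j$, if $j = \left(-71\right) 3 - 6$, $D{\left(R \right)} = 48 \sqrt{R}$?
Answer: $7666 + 48 i \sqrt{7} \approx 7666.0 + 127.0 i$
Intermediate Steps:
$j = -219$ ($j = -213 - 6 = -219$)
$\left(7885 + D{\left(s{\left(9,-7 \right)} \right)}\right) + j = \left(7885 + 48 \sqrt{-7}\right) - 219 = \left(7885 + 48 i \sqrt{7}\right) - 219 = 7666 + 48 i \sqrt{7}$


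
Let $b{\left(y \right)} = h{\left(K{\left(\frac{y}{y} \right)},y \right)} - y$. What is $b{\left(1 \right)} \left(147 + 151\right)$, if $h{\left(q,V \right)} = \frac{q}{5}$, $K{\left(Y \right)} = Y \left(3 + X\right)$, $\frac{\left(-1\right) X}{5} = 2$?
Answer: $- \frac{3576}{5} \approx -715.2$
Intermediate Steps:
$X = -10$ ($X = \left(-5\right) 2 = -10$)
$K{\left(Y \right)} = - 7 Y$ ($K{\left(Y \right)} = Y \left(3 - 10\right) = Y \left(-7\right) = - 7 Y$)
$h{\left(q,V \right)} = \frac{q}{5}$ ($h{\left(q,V \right)} = q \frac{1}{5} = \frac{q}{5}$)
$b{\left(y \right)} = - \frac{7}{5} - y$ ($b{\left(y \right)} = \frac{\left(-7\right) \frac{y}{y}}{5} - y = \frac{\left(-7\right) 1}{5} - y = \frac{1}{5} \left(-7\right) - y = - \frac{7}{5} - y$)
$b{\left(1 \right)} \left(147 + 151\right) = \left(- \frac{7}{5} - 1\right) \left(147 + 151\right) = \left(- \frac{7}{5} - 1\right) 298 = \left(- \frac{12}{5}\right) 298 = - \frac{3576}{5}$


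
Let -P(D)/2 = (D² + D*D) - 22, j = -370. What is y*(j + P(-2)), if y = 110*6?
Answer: -225720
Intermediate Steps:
y = 660
P(D) = 44 - 4*D² (P(D) = -2*((D² + D*D) - 22) = -2*((D² + D²) - 22) = -2*(2*D² - 22) = -2*(-22 + 2*D²) = 44 - 4*D²)
y*(j + P(-2)) = 660*(-370 + (44 - 4*(-2)²)) = 660*(-370 + (44 - 4*4)) = 660*(-370 + (44 - 16)) = 660*(-370 + 28) = 660*(-342) = -225720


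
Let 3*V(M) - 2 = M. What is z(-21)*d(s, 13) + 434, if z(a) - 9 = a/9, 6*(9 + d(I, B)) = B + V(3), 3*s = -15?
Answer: 10538/27 ≈ 390.30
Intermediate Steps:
s = -5 (s = (⅓)*(-15) = -5)
V(M) = ⅔ + M/3
d(I, B) = -157/18 + B/6 (d(I, B) = -9 + (B + (⅔ + (⅓)*3))/6 = -9 + (B + (⅔ + 1))/6 = -9 + (B + 5/3)/6 = -9 + (5/3 + B)/6 = -9 + (5/18 + B/6) = -157/18 + B/6)
z(a) = 9 + a/9
z(-21)*d(s, 13) + 434 = (9 + (⅑)*(-21))*(-157/18 + (⅙)*13) + 434 = (9 - 7/3)*(-157/18 + 13/6) + 434 = (20/3)*(-59/9) + 434 = -1180/27 + 434 = 10538/27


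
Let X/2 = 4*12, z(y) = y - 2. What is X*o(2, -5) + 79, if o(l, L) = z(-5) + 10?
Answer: 367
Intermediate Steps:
z(y) = -2 + y
o(l, L) = 3 (o(l, L) = (-2 - 5) + 10 = -7 + 10 = 3)
X = 96 (X = 2*(4*12) = 2*48 = 96)
X*o(2, -5) + 79 = 96*3 + 79 = 288 + 79 = 367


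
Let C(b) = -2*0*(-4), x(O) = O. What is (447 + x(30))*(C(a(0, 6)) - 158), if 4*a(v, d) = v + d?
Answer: -75366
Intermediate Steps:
a(v, d) = d/4 + v/4 (a(v, d) = (v + d)/4 = (d + v)/4 = d/4 + v/4)
C(b) = 0 (C(b) = 0*(-4) = 0)
(447 + x(30))*(C(a(0, 6)) - 158) = (447 + 30)*(0 - 158) = 477*(-158) = -75366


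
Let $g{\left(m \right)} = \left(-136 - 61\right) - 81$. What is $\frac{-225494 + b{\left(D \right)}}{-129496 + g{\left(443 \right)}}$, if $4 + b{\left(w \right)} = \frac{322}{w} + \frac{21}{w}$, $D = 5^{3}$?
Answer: $\frac{28186907}{16221750} \approx 1.7376$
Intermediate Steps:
$g{\left(m \right)} = -278$ ($g{\left(m \right)} = -197 - 81 = -278$)
$D = 125$
$b{\left(w \right)} = -4 + \frac{343}{w}$ ($b{\left(w \right)} = -4 + \left(\frac{322}{w} + \frac{21}{w}\right) = -4 + \frac{343}{w}$)
$\frac{-225494 + b{\left(D \right)}}{-129496 + g{\left(443 \right)}} = \frac{-225494 - \left(4 - \frac{343}{125}\right)}{-129496 - 278} = \frac{-225494 + \left(-4 + 343 \cdot \frac{1}{125}\right)}{-129774} = \left(-225494 + \left(-4 + \frac{343}{125}\right)\right) \left(- \frac{1}{129774}\right) = \left(-225494 - \frac{157}{125}\right) \left(- \frac{1}{129774}\right) = \left(- \frac{28186907}{125}\right) \left(- \frac{1}{129774}\right) = \frac{28186907}{16221750}$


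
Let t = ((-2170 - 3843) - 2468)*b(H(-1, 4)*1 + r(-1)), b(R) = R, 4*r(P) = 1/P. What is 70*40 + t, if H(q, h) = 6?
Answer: -183863/4 ≈ -45966.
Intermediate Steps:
r(P) = 1/(4*P)
t = -195063/4 (t = ((-2170 - 3843) - 2468)*(6*1 + (¼)/(-1)) = (-6013 - 2468)*(6 + (¼)*(-1)) = -8481*(6 - ¼) = -8481*23/4 = -195063/4 ≈ -48766.)
70*40 + t = 70*40 - 195063/4 = 2800 - 195063/4 = -183863/4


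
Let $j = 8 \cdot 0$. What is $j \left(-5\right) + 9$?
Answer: $9$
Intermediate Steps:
$j = 0$
$j \left(-5\right) + 9 = 0 \left(-5\right) + 9 = 0 + 9 = 9$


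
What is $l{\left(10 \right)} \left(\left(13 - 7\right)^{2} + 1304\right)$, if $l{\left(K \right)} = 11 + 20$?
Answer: $41540$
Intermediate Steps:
$l{\left(K \right)} = 31$
$l{\left(10 \right)} \left(\left(13 - 7\right)^{2} + 1304\right) = 31 \left(\left(13 - 7\right)^{2} + 1304\right) = 31 \left(6^{2} + 1304\right) = 31 \left(36 + 1304\right) = 31 \cdot 1340 = 41540$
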